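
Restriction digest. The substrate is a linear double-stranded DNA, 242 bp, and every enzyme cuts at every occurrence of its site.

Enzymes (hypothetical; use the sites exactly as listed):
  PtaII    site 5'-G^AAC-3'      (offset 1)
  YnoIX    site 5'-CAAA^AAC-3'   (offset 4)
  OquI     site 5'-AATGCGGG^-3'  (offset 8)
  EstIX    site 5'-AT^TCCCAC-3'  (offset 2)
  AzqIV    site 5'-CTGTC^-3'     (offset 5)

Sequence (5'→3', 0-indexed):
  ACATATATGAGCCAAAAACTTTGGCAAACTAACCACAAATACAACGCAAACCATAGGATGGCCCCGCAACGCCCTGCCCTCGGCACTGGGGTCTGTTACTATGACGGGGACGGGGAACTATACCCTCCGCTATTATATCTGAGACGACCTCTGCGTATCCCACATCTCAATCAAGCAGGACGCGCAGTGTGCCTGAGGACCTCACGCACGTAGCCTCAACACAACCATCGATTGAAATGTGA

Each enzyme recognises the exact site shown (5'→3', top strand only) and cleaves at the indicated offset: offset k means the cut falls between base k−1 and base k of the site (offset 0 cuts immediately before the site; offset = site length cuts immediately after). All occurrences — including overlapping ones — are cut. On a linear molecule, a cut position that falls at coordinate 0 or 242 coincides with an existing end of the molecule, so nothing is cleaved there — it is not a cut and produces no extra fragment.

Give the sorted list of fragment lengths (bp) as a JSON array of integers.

Scan for sites:
  PtaII GAAC/1: at [114] ⇒ [115]
  YnoIX CAAAAAC/4: at [12] ⇒ [16]
  OquI (AATGCGGG, off=8): no sites
  EstIX (ATTCCCAC, off=2): no sites
  AzqIV (CTGTC, off=5): no sites

All cut coordinates (distinct, sorted): [16, 115]

Fragment lengths:
  [0,16): 16 bp
  [16,115): 99 bp
  [115,242): 127 bp

[16,99,127]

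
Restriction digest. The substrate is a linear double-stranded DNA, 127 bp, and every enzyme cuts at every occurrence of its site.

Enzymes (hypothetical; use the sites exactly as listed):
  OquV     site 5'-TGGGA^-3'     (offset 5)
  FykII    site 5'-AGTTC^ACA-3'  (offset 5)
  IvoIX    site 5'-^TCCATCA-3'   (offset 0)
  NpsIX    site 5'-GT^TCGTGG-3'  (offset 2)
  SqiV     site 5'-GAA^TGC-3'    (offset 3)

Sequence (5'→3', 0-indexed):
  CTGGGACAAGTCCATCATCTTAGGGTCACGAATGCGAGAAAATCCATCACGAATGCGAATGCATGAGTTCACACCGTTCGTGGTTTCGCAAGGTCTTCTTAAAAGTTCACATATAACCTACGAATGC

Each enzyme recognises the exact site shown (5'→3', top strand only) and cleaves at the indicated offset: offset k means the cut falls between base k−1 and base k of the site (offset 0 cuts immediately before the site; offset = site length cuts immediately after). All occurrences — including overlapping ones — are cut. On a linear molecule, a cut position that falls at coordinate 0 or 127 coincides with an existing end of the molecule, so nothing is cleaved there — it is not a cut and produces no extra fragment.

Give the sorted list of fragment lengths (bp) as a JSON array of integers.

[3,4,6,6,7,10,11,11,16,22,31]

Per-enzyme occurrences:
  OquV TGGGA/5: at [1] ⇒ [6]
  FykII AGTTCACA/5: at [65, 103] ⇒ [70, 108]
  IvoIX TCCATCA/0: at [10, 42] ⇒ [10, 42]
  NpsIX GTTCGTGG/2: at [75] ⇒ [77]
  SqiV GAATGC/3: at [29, 50, 56, 121] ⇒ [32, 53, 59, 124]

All cut coordinates (distinct, sorted): [6, 10, 32, 42, 53, 59, 70, 77, 108, 124]

Fragment lengths:
  [0,6): 6 bp
  [6,10): 4 bp
  [10,32): 22 bp
  [32,42): 10 bp
  [42,53): 11 bp
  [53,59): 6 bp
  [59,70): 11 bp
  [70,77): 7 bp
  [77,108): 31 bp
  [108,124): 16 bp
  [124,127): 3 bp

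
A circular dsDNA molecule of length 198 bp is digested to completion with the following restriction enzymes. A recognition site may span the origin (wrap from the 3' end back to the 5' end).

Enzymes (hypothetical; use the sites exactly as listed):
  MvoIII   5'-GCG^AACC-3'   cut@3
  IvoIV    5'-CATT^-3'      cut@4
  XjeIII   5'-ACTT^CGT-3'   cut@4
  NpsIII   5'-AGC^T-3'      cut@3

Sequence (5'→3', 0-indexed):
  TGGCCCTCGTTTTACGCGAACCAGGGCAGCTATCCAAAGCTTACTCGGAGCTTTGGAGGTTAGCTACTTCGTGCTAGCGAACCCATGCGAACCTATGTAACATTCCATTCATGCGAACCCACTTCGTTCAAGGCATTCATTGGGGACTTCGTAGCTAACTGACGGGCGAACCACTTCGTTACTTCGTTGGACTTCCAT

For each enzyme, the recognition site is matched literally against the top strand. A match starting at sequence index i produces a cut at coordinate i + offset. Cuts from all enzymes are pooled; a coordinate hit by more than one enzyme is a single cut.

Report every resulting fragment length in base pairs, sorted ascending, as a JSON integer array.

[4,5,5,6,6,8,8,8,9,10,10,10,11,12,13,13,13,15,15,17]

Scan for sites:
  MvoIII GCGAACC/3: at [15, 76, 86, 112, 165] ⇒ [18, 79, 89, 115, 168]
  IvoIV CATT/4: at [100, 105, 133, 137, 195] ⇒ [1, 104, 109, 137, 141]
  XjeIII ACTTCGT/4: at [65, 120, 145, 172, 180] ⇒ [69, 124, 149, 176, 184]
  NpsIII AGCT/3: at [27, 37, 48, 61, 152] ⇒ [30, 40, 51, 64, 155]

All cut coordinates (distinct, sorted): [1, 18, 30, 40, 51, 64, 69, 79, 89, 104, 109, 115, 124, 137, 141, 149, 155, 168, 176, 184]

Fragments:
  1→18: 17 bp
  18→30: 12 bp
  30→40: 10 bp
  40→51: 11 bp
  51→64: 13 bp
  64→69: 5 bp
  69→79: 10 bp
  79→89: 10 bp
  89→104: 15 bp
  104→109: 5 bp
  109→115: 6 bp
  115→124: 9 bp
  124→137: 13 bp
  137→141: 4 bp
  141→149: 8 bp
  149→155: 6 bp
  155→168: 13 bp
  168→176: 8 bp
  176→184: 8 bp
  184→1 (wrap): 198-184+1 = 15 bp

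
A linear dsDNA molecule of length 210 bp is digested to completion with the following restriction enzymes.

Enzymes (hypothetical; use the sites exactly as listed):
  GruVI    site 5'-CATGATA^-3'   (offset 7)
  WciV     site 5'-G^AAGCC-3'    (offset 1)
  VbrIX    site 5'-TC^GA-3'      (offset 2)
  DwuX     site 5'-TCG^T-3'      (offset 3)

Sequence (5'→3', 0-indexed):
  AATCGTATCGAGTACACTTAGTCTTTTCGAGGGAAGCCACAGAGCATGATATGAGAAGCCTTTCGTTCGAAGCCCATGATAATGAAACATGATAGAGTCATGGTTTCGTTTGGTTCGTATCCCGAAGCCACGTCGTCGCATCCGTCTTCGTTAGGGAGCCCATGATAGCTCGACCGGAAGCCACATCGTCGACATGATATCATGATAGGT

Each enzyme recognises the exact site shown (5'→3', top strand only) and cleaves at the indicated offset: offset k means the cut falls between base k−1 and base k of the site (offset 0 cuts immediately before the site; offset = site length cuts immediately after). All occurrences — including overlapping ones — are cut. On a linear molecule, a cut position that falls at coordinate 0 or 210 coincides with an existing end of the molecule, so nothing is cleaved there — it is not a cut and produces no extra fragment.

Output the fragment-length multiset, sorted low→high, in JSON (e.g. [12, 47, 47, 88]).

[1,2,3,3,4,4,4,5,5,6,7,8,9,9,10,11,11,12,13,14,15,17,18,19]

Site scan:
  GruVI (CATGATA, off=7): starts [44, 74, 87, 160, 192, 200] → cuts [51, 81, 94, 167, 199, 207]
  WciV (GAAGCC, off=1): starts [32, 54, 68, 123, 176] → cuts [33, 55, 69, 124, 177]
  VbrIX (TCGA, off=2): starts [7, 26, 66, 169, 188] → cuts [9, 28, 68, 171, 190]
  DwuX (TCGT, off=3): starts [2, 62, 105, 114, 132, 147, 185] → cuts [5, 65, 108, 117, 135, 150, 188]

Pooled cuts: [5, 9, 28, 33, 51, 55, 65, 68, 69, 81, 94, 108, 117, 124, 135, 150, 167, 171, 177, 188, 190, 199, 207]

Fragments:
  [0,5): 5 bp
  [5,9): 4 bp
  [9,28): 19 bp
  [28,33): 5 bp
  [33,51): 18 bp
  [51,55): 4 bp
  [55,65): 10 bp
  [65,68): 3 bp
  [68,69): 1 bp
  [69,81): 12 bp
  [81,94): 13 bp
  [94,108): 14 bp
  [108,117): 9 bp
  [117,124): 7 bp
  [124,135): 11 bp
  [135,150): 15 bp
  [150,167): 17 bp
  [167,171): 4 bp
  [171,177): 6 bp
  [177,188): 11 bp
  [188,190): 2 bp
  [190,199): 9 bp
  [199,207): 8 bp
  [207,210): 3 bp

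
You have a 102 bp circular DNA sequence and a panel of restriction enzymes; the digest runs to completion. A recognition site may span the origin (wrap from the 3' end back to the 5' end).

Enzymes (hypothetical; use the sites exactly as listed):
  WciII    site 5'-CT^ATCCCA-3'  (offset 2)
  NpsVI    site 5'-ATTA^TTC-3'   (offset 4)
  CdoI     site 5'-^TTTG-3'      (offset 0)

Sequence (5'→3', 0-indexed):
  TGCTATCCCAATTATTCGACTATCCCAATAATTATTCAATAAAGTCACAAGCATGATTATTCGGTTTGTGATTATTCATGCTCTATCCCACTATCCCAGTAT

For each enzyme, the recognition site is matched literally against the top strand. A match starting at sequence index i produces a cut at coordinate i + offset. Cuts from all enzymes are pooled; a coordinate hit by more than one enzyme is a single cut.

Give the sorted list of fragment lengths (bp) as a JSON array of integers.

Scan for sites:
  WciII CTATCCCA/2: at [2, 19, 82, 90] ⇒ [4, 21, 84, 92]
  NpsVI ATTATTC/4: at [10, 30, 55, 70] ⇒ [14, 34, 59, 74]
  CdoI TTTG/0: at [64] ⇒ [64]

All cut coordinates (distinct, sorted): [4, 14, 21, 34, 59, 64, 74, 84, 92]

Fragments:
  4→14: 10 bp
  14→21: 7 bp
  21→34: 13 bp
  34→59: 25 bp
  59→64: 5 bp
  64→74: 10 bp
  74→84: 10 bp
  84→92: 8 bp
  92→4 (wrap): 102-92+4 = 14 bp

[5,7,8,10,10,10,13,14,25]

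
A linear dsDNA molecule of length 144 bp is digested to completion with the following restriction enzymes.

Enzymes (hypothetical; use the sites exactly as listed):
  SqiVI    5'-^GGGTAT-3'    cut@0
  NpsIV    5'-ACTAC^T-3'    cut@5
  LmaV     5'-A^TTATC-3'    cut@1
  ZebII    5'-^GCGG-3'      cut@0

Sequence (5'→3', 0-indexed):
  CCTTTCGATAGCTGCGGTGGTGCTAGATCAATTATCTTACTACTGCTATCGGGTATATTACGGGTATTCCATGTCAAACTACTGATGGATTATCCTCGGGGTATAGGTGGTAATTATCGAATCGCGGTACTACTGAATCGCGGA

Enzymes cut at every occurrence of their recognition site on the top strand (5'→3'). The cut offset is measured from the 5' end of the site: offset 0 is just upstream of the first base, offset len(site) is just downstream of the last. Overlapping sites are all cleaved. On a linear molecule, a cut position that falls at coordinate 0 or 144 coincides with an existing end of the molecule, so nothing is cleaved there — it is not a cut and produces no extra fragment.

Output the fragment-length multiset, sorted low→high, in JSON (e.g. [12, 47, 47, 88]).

[5,6,7,7,9,10,10,11,12,13,15,18,21]

Site scan:
  SqiVI (GGGTAT, off=0): starts [50, 61, 98] → cuts [50, 61, 98]
  NpsIV (ACTACT, off=5): starts [38, 77, 128] → cuts [43, 82, 133]
  LmaV (ATTATC, off=1): starts [30, 88, 112] → cuts [31, 89, 113]
  ZebII (GCGG, off=0): starts [13, 123, 139] → cuts [13, 123, 139]

Pooled cuts: [13, 31, 43, 50, 61, 82, 89, 98, 113, 123, 133, 139]

Fragment lengths:
  [0,13): 13 bp
  [13,31): 18 bp
  [31,43): 12 bp
  [43,50): 7 bp
  [50,61): 11 bp
  [61,82): 21 bp
  [82,89): 7 bp
  [89,98): 9 bp
  [98,113): 15 bp
  [113,123): 10 bp
  [123,133): 10 bp
  [133,139): 6 bp
  [139,144): 5 bp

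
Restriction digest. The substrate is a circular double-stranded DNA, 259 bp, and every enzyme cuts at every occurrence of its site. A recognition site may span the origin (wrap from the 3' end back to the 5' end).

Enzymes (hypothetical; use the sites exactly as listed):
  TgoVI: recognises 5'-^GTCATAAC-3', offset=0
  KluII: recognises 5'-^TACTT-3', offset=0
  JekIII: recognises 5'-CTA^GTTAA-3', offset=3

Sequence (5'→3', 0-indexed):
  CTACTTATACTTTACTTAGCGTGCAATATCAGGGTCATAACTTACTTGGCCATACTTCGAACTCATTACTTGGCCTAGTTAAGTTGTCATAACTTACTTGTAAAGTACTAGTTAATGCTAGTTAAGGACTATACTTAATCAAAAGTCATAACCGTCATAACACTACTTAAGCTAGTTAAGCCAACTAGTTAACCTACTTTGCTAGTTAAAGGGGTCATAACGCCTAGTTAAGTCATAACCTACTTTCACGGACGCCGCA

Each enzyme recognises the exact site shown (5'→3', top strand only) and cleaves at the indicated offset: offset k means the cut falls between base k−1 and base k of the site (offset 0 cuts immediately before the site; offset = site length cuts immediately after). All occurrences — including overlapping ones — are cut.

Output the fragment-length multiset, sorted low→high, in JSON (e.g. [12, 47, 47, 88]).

Per-enzyme occurrences:
  TgoVI (GTCATAAC, off=0): starts [33, 85, 144, 153, 213, 231] → cuts [33, 85, 144, 153, 213, 231]
  KluII (TACTT, off=0): starts [1, 7, 12, 42, 52, 66, 94, 131, 163, 194, 240] → cuts [1, 7, 12, 42, 52, 66, 94, 131, 163, 194, 240]
  JekIII (CTAGTTAA, off=3): starts [74, 107, 117, 171, 184, 201, 223] → cuts [77, 110, 120, 174, 187, 204, 226]

All cut coordinates (distinct, sorted): [1, 7, 12, 33, 42, 52, 66, 77, 85, 94, 110, 120, 131, 144, 153, 163, 174, 187, 194, 204, 213, 226, 231, 240]

Fragments:
  1→7: 6 bp
  7→12: 5 bp
  12→33: 21 bp
  33→42: 9 bp
  42→52: 10 bp
  52→66: 14 bp
  66→77: 11 bp
  77→85: 8 bp
  85→94: 9 bp
  94→110: 16 bp
  110→120: 10 bp
  120→131: 11 bp
  131→144: 13 bp
  144→153: 9 bp
  153→163: 10 bp
  163→174: 11 bp
  174→187: 13 bp
  187→194: 7 bp
  194→204: 10 bp
  204→213: 9 bp
  213→226: 13 bp
  226→231: 5 bp
  231→240: 9 bp
  240→1 (wrap): 259-240+1 = 20 bp

[5,5,6,7,8,9,9,9,9,9,10,10,10,10,11,11,11,13,13,13,14,16,20,21]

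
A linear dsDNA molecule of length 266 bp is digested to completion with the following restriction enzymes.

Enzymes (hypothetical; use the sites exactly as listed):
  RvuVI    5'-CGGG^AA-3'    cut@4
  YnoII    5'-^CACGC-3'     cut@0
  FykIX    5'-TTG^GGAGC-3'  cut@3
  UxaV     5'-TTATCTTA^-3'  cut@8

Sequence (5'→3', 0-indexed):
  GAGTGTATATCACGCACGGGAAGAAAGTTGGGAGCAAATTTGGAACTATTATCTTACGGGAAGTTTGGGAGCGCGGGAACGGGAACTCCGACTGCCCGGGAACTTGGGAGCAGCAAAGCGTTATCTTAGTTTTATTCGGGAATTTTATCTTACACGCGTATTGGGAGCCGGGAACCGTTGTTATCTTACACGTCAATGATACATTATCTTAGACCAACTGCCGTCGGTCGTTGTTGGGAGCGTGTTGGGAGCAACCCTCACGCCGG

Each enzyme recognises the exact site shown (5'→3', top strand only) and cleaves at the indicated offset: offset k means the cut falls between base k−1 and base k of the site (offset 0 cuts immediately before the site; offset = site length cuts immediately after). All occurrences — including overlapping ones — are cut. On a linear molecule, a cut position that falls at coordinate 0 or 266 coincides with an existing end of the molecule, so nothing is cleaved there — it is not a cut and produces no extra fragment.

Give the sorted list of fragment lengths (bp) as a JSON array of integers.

Per-enzyme occurrences:
  RvuVI (CGGGAA, off=4): starts [16, 56, 73, 79, 96, 136, 168] → cuts [20, 60, 77, 83, 100, 140, 172]
  YnoII (CACGC, off=0): starts [10, 152, 258] → cuts [10, 152, 258]
  FykIX (TTGGGAGC, off=3): starts [27, 64, 103, 160, 233, 244] → cuts [30, 67, 106, 163, 236, 247]
  UxaV (TTATCTTA, off=8): starts [48, 120, 144, 180, 203] → cuts [56, 128, 152, 188, 211]

All cut coordinates (distinct, sorted): [10, 20, 30, 56, 60, 67, 77, 83, 100, 106, 128, 140, 152, 163, 172, 188, 211, 236, 247, 258]

Fragments:
  [0,10): 10 bp
  [10,20): 10 bp
  [20,30): 10 bp
  [30,56): 26 bp
  [56,60): 4 bp
  [60,67): 7 bp
  [67,77): 10 bp
  [77,83): 6 bp
  [83,100): 17 bp
  [100,106): 6 bp
  [106,128): 22 bp
  [128,140): 12 bp
  [140,152): 12 bp
  [152,163): 11 bp
  [163,172): 9 bp
  [172,188): 16 bp
  [188,211): 23 bp
  [211,236): 25 bp
  [236,247): 11 bp
  [247,258): 11 bp
  [258,266): 8 bp

[4,6,6,7,8,9,10,10,10,10,11,11,11,12,12,16,17,22,23,25,26]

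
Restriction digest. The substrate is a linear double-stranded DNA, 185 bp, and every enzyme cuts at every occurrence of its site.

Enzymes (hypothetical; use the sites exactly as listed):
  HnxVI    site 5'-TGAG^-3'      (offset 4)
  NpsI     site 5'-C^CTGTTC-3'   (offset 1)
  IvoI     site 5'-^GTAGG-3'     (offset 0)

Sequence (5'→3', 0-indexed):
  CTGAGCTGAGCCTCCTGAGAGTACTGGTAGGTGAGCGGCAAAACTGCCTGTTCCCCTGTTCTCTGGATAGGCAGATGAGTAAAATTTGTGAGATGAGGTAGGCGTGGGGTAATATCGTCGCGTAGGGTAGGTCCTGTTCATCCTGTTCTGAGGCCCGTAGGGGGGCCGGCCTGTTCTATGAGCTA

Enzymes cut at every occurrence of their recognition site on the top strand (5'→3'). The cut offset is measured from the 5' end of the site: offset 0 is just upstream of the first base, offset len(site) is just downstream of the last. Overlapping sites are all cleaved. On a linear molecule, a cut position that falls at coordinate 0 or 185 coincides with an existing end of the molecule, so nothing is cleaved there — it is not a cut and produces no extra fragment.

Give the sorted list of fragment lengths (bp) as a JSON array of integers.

[3,4,5,5,5,5,7,7,8,9,9,9,10,12,12,13,14,24,24]

Site scan:
  HnxVI (TGAG, off=4): starts [1, 6, 15, 31, 75, 88, 93, 148, 178] → cuts [5, 10, 19, 35, 79, 92, 97, 152, 182]
  NpsI (CCTGTTC, off=1): starts [46, 54, 132, 141, 169] → cuts [47, 55, 133, 142, 170]
  IvoI (GTAGG, off=0): starts [26, 97, 121, 126, 156] → cuts [26, 97, 121, 126, 156]

All cut coordinates (distinct, sorted): [5, 10, 19, 26, 35, 47, 55, 79, 92, 97, 121, 126, 133, 142, 152, 156, 170, 182]

Fragment lengths:
  [0,5): 5 bp
  [5,10): 5 bp
  [10,19): 9 bp
  [19,26): 7 bp
  [26,35): 9 bp
  [35,47): 12 bp
  [47,55): 8 bp
  [55,79): 24 bp
  [79,92): 13 bp
  [92,97): 5 bp
  [97,121): 24 bp
  [121,126): 5 bp
  [126,133): 7 bp
  [133,142): 9 bp
  [142,152): 10 bp
  [152,156): 4 bp
  [156,170): 14 bp
  [170,182): 12 bp
  [182,185): 3 bp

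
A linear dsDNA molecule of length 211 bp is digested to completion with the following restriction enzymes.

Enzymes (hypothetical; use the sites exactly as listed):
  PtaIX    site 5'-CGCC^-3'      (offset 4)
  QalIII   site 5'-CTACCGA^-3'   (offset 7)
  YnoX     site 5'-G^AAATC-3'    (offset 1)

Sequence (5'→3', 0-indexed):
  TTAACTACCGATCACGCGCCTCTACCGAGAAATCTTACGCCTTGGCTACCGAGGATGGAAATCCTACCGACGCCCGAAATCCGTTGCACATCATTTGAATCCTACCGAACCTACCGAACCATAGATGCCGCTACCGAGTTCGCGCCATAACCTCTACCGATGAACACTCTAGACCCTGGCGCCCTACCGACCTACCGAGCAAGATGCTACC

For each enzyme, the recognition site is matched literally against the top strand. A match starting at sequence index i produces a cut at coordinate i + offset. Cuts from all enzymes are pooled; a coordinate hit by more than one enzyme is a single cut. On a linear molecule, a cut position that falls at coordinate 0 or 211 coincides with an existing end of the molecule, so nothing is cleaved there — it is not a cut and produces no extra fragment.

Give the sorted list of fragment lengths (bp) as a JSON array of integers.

[1,2,4,6,7,8,8,9,9,9,11,11,12,12,13,14,20,23,32]

Scan for sites:
  PtaIX CGCC/4: at [16, 37, 70, 142, 179] ⇒ [20, 41, 74, 146, 183]
  QalIII CTACCGA/7: at [4, 21, 45, 63, 101, 110, 130, 153, 183, 191] ⇒ [11, 28, 52, 70, 108, 117, 137, 160, 190, 198]
  YnoX GAAATC/1: at [28, 57, 75] ⇒ [29, 58, 76]

Pooled cuts: [11, 20, 28, 29, 41, 52, 58, 70, 74, 76, 108, 117, 137, 146, 160, 183, 190, 198]

Fragment lengths:
  [0,11): 11 bp
  [11,20): 9 bp
  [20,28): 8 bp
  [28,29): 1 bp
  [29,41): 12 bp
  [41,52): 11 bp
  [52,58): 6 bp
  [58,70): 12 bp
  [70,74): 4 bp
  [74,76): 2 bp
  [76,108): 32 bp
  [108,117): 9 bp
  [117,137): 20 bp
  [137,146): 9 bp
  [146,160): 14 bp
  [160,183): 23 bp
  [183,190): 7 bp
  [190,198): 8 bp
  [198,211): 13 bp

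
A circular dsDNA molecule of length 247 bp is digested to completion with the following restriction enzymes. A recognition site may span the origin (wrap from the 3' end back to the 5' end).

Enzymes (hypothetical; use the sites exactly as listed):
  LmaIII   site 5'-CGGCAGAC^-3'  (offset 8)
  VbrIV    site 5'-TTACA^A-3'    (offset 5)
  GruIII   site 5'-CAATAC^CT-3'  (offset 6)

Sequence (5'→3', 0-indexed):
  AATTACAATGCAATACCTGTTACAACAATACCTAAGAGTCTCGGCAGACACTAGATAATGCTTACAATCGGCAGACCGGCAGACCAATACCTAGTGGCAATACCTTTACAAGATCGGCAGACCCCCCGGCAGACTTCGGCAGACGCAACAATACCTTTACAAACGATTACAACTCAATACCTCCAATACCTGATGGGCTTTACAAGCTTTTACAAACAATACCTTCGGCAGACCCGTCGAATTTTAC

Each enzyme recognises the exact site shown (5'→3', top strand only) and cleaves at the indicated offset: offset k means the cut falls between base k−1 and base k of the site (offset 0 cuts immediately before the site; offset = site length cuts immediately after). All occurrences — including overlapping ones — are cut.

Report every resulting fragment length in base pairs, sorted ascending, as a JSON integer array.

[6,6,7,7,7,8,8,8,9,9,9,10,10,10,10,10,11,12,12,13,15,15,17,18]

Per-enzyme occurrences:
  LmaIII CGGCAGAC/8: at [41, 68, 76, 114, 126, 136, 225] ⇒ [49, 76, 84, 122, 134, 144, 233]
  VbrIV TTACAA/5: at [2, 19, 61, 105, 156, 166, 199, 209, 243] ⇒ [1, 7, 24, 66, 110, 161, 171, 204, 214]
  GruIII CAATACCT/6: at [10, 25, 84, 97, 148, 174, 183, 216] ⇒ [16, 31, 90, 103, 154, 180, 189, 222]

All cut coordinates (distinct, sorted): [1, 7, 16, 24, 31, 49, 66, 76, 84, 90, 103, 110, 122, 134, 144, 154, 161, 171, 180, 189, 204, 214, 222, 233]

Fragments:
  1→7: 6 bp
  7→16: 9 bp
  16→24: 8 bp
  24→31: 7 bp
  31→49: 18 bp
  49→66: 17 bp
  66→76: 10 bp
  76→84: 8 bp
  84→90: 6 bp
  90→103: 13 bp
  103→110: 7 bp
  110→122: 12 bp
  122→134: 12 bp
  134→144: 10 bp
  144→154: 10 bp
  154→161: 7 bp
  161→171: 10 bp
  171→180: 9 bp
  180→189: 9 bp
  189→204: 15 bp
  204→214: 10 bp
  214→222: 8 bp
  222→233: 11 bp
  233→1 (wrap): 247-233+1 = 15 bp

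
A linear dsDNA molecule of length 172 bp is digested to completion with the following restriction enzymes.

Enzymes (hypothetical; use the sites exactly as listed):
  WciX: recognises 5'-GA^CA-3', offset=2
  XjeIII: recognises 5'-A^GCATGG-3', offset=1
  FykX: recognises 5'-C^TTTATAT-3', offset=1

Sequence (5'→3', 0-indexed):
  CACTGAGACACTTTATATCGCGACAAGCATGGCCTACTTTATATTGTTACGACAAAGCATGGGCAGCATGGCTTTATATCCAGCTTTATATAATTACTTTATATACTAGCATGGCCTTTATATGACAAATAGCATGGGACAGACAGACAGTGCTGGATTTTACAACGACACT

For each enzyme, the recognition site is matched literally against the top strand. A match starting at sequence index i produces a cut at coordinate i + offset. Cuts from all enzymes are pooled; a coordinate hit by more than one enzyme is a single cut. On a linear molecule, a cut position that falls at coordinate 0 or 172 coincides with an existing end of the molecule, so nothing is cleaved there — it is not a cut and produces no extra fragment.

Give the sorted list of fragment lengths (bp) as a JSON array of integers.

Per-enzyme occurrences:
  WciX GACA/2: at [6, 21, 50, 123, 137, 141, 145, 166] ⇒ [8, 23, 52, 125, 139, 143, 147, 168]
  XjeIII AGCATGG/1: at [25, 55, 64, 107, 130] ⇒ [26, 56, 65, 108, 131]
  FykX CTTTATAT/1: at [10, 36, 71, 83, 96, 115] ⇒ [11, 37, 72, 84, 97, 116]

Pooled cuts: [8, 11, 23, 26, 37, 52, 56, 65, 72, 84, 97, 108, 116, 125, 131, 139, 143, 147, 168]

Fragment lengths:
  [0,8): 8 bp
  [8,11): 3 bp
  [11,23): 12 bp
  [23,26): 3 bp
  [26,37): 11 bp
  [37,52): 15 bp
  [52,56): 4 bp
  [56,65): 9 bp
  [65,72): 7 bp
  [72,84): 12 bp
  [84,97): 13 bp
  [97,108): 11 bp
  [108,116): 8 bp
  [116,125): 9 bp
  [125,131): 6 bp
  [131,139): 8 bp
  [139,143): 4 bp
  [143,147): 4 bp
  [147,168): 21 bp
  [168,172): 4 bp

[3,3,4,4,4,4,6,7,8,8,8,9,9,11,11,12,12,13,15,21]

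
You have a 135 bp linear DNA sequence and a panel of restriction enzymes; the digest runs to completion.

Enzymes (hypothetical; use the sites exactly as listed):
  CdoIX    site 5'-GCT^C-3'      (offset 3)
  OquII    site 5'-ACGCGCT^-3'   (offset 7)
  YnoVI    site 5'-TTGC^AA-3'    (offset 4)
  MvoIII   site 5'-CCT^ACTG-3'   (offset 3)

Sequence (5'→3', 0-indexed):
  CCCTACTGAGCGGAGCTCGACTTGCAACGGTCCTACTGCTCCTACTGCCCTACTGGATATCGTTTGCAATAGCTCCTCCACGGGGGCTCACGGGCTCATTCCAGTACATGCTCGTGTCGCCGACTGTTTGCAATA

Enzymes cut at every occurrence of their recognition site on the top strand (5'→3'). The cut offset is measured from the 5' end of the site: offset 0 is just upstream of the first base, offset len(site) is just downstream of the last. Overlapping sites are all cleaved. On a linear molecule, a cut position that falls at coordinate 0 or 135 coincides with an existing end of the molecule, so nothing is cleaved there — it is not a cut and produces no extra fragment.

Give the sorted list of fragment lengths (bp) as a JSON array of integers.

Site scan:
  CdoIX GCTC/3: at [14, 37, 71, 85, 93, 109] ⇒ [17, 40, 74, 88, 96, 112]
  OquII (ACGCGCT, off=7): no sites
  YnoVI TTGCAA/4: at [21, 63, 127] ⇒ [25, 67, 131]
  MvoIII CCTACTG/3: at [1, 31, 40, 48] ⇒ [4, 34, 43, 51]

Pooled cuts: [4, 17, 25, 34, 40, 43, 51, 67, 74, 88, 96, 112, 131]

Fragments:
  [0,4): 4 bp
  [4,17): 13 bp
  [17,25): 8 bp
  [25,34): 9 bp
  [34,40): 6 bp
  [40,43): 3 bp
  [43,51): 8 bp
  [51,67): 16 bp
  [67,74): 7 bp
  [74,88): 14 bp
  [88,96): 8 bp
  [96,112): 16 bp
  [112,131): 19 bp
  [131,135): 4 bp

[3,4,4,6,7,8,8,8,9,13,14,16,16,19]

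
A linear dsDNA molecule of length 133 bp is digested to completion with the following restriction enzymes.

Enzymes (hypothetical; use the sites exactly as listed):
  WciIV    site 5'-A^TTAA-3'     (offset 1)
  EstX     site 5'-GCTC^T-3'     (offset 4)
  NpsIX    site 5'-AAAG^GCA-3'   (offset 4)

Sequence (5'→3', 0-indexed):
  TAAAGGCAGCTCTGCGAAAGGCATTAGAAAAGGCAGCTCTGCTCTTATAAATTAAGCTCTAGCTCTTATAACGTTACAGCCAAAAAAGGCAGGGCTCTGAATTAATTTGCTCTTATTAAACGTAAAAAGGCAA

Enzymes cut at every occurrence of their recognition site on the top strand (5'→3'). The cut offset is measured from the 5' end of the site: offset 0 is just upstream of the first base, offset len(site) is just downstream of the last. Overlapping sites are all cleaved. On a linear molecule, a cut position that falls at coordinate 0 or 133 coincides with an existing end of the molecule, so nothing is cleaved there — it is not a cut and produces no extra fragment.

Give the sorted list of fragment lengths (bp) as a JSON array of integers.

Per-enzyme occurrences:
  WciIV (ATTAA, off=1): starts [50, 100, 114] → cuts [51, 101, 115]
  EstX (GCTCT, off=4): starts [8, 35, 40, 55, 61, 93, 108] → cuts [12, 39, 44, 59, 65, 97, 112]
  NpsIX (AAAGGCA, off=4): starts [1, 16, 28, 84, 125] → cuts [5, 20, 32, 88, 129]

All cut coordinates (distinct, sorted): [5, 12, 20, 32, 39, 44, 51, 59, 65, 88, 97, 101, 112, 115, 129]

Fragment lengths:
  [0,5): 5 bp
  [5,12): 7 bp
  [12,20): 8 bp
  [20,32): 12 bp
  [32,39): 7 bp
  [39,44): 5 bp
  [44,51): 7 bp
  [51,59): 8 bp
  [59,65): 6 bp
  [65,88): 23 bp
  [88,97): 9 bp
  [97,101): 4 bp
  [101,112): 11 bp
  [112,115): 3 bp
  [115,129): 14 bp
  [129,133): 4 bp

[3,4,4,5,5,6,7,7,7,8,8,9,11,12,14,23]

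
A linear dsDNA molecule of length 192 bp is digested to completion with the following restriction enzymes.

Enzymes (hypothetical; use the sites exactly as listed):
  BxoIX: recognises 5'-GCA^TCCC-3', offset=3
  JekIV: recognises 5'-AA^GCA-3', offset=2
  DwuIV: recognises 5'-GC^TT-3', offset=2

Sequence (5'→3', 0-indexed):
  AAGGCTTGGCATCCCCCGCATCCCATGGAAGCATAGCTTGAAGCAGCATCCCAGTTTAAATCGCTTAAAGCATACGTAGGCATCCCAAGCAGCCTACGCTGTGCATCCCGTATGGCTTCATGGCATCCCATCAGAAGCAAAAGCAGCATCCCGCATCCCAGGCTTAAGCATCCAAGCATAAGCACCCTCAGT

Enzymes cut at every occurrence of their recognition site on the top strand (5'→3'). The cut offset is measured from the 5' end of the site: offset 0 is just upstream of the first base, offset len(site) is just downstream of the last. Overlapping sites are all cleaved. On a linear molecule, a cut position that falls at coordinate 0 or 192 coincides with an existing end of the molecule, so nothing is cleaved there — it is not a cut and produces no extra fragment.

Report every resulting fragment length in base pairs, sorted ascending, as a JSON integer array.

Site scan:
  BxoIX (GCATCCC, off=3): starts [8, 17, 45, 79, 102, 122, 145, 152] → cuts [11, 20, 48, 82, 105, 125, 148, 155]
  JekIV (AAGCA, off=2): starts [28, 40, 67, 86, 134, 140, 165, 173, 179] → cuts [30, 42, 69, 88, 136, 142, 167, 175, 181]
  DwuIV (GCTT, off=2): starts [3, 35, 62, 114, 161] → cuts [5, 37, 64, 116, 163]

Pooled cuts: [5, 11, 20, 30, 37, 42, 48, 64, 69, 82, 88, 105, 116, 125, 136, 142, 148, 155, 163, 167, 175, 181]

Fragment lengths:
  [0,5): 5 bp
  [5,11): 6 bp
  [11,20): 9 bp
  [20,30): 10 bp
  [30,37): 7 bp
  [37,42): 5 bp
  [42,48): 6 bp
  [48,64): 16 bp
  [64,69): 5 bp
  [69,82): 13 bp
  [82,88): 6 bp
  [88,105): 17 bp
  [105,116): 11 bp
  [116,125): 9 bp
  [125,136): 11 bp
  [136,142): 6 bp
  [142,148): 6 bp
  [148,155): 7 bp
  [155,163): 8 bp
  [163,167): 4 bp
  [167,175): 8 bp
  [175,181): 6 bp
  [181,192): 11 bp

[4,5,5,5,6,6,6,6,6,6,7,7,8,8,9,9,10,11,11,11,13,16,17]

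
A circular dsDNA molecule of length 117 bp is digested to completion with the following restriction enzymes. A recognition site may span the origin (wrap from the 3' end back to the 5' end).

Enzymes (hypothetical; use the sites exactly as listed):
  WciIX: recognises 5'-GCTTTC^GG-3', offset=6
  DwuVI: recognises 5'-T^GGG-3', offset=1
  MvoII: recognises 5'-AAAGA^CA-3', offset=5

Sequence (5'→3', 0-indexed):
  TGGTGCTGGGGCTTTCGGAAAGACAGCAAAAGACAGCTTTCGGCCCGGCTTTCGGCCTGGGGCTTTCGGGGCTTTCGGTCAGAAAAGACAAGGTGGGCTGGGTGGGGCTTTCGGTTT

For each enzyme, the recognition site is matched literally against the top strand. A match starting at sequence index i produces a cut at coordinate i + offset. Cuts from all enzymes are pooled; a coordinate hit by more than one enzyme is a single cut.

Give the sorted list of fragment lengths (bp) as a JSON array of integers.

[4,5,5,6,7,8,9,9,9,9,10,12,12,12]

Per-enzyme occurrences:
  WciIX (GCTTTCGG, off=6): starts [10, 35, 47, 61, 70, 106] → cuts [16, 41, 53, 67, 76, 112]
  DwuVI (TGGG, off=1): starts [6, 57, 93, 98, 102] → cuts [7, 58, 94, 99, 103]
  MvoII (AAAGACA, off=5): starts [18, 28, 83] → cuts [23, 33, 88]

Pooled cuts: [7, 16, 23, 33, 41, 53, 58, 67, 76, 88, 94, 99, 103, 112]

Fragments:
  7→16: 9 bp
  16→23: 7 bp
  23→33: 10 bp
  33→41: 8 bp
  41→53: 12 bp
  53→58: 5 bp
  58→67: 9 bp
  67→76: 9 bp
  76→88: 12 bp
  88→94: 6 bp
  94→99: 5 bp
  99→103: 4 bp
  103→112: 9 bp
  112→7 (wrap): 117-112+7 = 12 bp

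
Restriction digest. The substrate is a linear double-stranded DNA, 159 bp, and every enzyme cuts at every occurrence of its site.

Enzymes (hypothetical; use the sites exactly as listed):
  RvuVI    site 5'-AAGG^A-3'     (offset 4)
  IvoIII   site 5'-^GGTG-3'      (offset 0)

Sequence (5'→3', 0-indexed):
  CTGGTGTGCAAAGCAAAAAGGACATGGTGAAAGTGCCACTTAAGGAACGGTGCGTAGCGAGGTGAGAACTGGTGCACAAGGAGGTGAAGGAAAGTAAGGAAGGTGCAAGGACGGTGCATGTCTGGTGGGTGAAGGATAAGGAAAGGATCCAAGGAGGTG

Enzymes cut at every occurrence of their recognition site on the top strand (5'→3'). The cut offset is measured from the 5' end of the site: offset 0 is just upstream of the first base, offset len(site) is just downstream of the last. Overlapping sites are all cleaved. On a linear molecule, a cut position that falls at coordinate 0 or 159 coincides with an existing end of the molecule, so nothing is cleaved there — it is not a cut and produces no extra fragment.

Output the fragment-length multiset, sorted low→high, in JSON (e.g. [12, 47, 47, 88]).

[1,1,2,2,2,3,4,4,4,5,6,8,8,8,9,9,10,11,11,12,19,20]

Per-enzyme occurrences:
  RvuVI AAGGA/4: at [17, 41, 77, 86, 95, 106, 131, 137, 142, 150] ⇒ [21, 45, 81, 90, 99, 110, 135, 141, 146, 154]
  IvoIII GGTG/0: at [2, 25, 48, 60, 70, 82, 101, 112, 123, 127, 155] ⇒ [2, 25, 48, 60, 70, 82, 101, 112, 123, 127, 155]

Pooled cuts: [2, 21, 25, 45, 48, 60, 70, 81, 82, 90, 99, 101, 110, 112, 123, 127, 135, 141, 146, 154, 155]

Fragment lengths:
  [0,2): 2 bp
  [2,21): 19 bp
  [21,25): 4 bp
  [25,45): 20 bp
  [45,48): 3 bp
  [48,60): 12 bp
  [60,70): 10 bp
  [70,81): 11 bp
  [81,82): 1 bp
  [82,90): 8 bp
  [90,99): 9 bp
  [99,101): 2 bp
  [101,110): 9 bp
  [110,112): 2 bp
  [112,123): 11 bp
  [123,127): 4 bp
  [127,135): 8 bp
  [135,141): 6 bp
  [141,146): 5 bp
  [146,154): 8 bp
  [154,155): 1 bp
  [155,159): 4 bp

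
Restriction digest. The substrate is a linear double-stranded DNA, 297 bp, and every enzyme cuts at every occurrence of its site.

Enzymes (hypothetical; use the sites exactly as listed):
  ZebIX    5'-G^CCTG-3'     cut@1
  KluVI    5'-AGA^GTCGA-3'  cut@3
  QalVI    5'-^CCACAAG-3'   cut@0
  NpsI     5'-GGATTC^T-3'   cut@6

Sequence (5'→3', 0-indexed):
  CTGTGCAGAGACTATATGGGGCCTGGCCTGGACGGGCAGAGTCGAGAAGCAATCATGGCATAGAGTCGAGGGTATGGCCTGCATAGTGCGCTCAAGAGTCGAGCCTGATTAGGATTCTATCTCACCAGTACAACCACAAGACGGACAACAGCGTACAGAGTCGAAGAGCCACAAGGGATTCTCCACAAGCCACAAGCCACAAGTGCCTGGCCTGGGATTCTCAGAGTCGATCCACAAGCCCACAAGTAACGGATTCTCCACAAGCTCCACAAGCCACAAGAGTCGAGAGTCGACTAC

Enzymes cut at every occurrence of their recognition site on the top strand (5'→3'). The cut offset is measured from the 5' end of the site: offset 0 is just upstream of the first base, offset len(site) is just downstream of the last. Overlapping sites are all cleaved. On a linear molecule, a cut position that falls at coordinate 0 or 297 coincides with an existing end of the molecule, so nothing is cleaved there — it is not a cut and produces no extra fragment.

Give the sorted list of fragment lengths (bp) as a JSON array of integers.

Per-enzyme occurrences:
  ZebIX GCCTG/1: at [20, 25, 76, 102, 204, 209] ⇒ [21, 26, 77, 103, 205, 210]
  KluVI AGAGTCGA/3: at [37, 61, 94, 156, 222, 278, 285] ⇒ [40, 64, 97, 159, 225, 281, 288]
  QalVI CCACAAG/0: at [133, 168, 182, 189, 196, 231, 239, 257, 266, 273] ⇒ [133, 168, 182, 189, 196, 231, 239, 257, 266, 273]
  NpsI GGATTCT/6: at [111, 175, 214, 250] ⇒ [117, 181, 220, 256]

Pooled cuts: [21, 26, 40, 64, 77, 97, 103, 117, 133, 159, 168, 181, 182, 189, 196, 205, 210, 220, 225, 231, 239, 256, 257, 266, 273, 281, 288]

Fragments:
  [0,21): 21 bp
  [21,26): 5 bp
  [26,40): 14 bp
  [40,64): 24 bp
  [64,77): 13 bp
  [77,97): 20 bp
  [97,103): 6 bp
  [103,117): 14 bp
  [117,133): 16 bp
  [133,159): 26 bp
  [159,168): 9 bp
  [168,181): 13 bp
  [181,182): 1 bp
  [182,189): 7 bp
  [189,196): 7 bp
  [196,205): 9 bp
  [205,210): 5 bp
  [210,220): 10 bp
  [220,225): 5 bp
  [225,231): 6 bp
  [231,239): 8 bp
  [239,256): 17 bp
  [256,257): 1 bp
  [257,266): 9 bp
  [266,273): 7 bp
  [273,281): 8 bp
  [281,288): 7 bp
  [288,297): 9 bp

[1,1,5,5,5,6,6,7,7,7,7,8,8,9,9,9,9,10,13,13,14,14,16,17,20,21,24,26]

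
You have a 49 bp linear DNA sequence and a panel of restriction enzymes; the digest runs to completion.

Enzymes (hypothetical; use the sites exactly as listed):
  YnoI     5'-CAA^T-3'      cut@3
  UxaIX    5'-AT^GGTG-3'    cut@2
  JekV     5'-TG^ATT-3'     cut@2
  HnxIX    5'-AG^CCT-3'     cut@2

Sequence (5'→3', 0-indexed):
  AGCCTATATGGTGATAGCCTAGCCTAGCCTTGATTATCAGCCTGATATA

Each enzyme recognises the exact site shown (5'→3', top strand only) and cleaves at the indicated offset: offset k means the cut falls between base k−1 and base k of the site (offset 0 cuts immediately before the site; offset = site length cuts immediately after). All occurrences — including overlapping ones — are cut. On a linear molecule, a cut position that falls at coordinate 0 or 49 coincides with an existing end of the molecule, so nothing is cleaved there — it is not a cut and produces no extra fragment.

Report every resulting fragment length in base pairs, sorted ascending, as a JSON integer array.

Site scan:
  YnoI (CAAT, off=3): no sites
  UxaIX (ATGGTG, off=2): starts [7] → cuts [9]
  JekV (TGATT, off=2): starts [30] → cuts [32]
  HnxIX (AGCCT, off=2): starts [0, 15, 20, 25, 38] → cuts [2, 17, 22, 27, 40]

All cut coordinates (distinct, sorted): [2, 9, 17, 22, 27, 32, 40]

Fragment lengths:
  [0,2): 2 bp
  [2,9): 7 bp
  [9,17): 8 bp
  [17,22): 5 bp
  [22,27): 5 bp
  [27,32): 5 bp
  [32,40): 8 bp
  [40,49): 9 bp

[2,5,5,5,7,8,8,9]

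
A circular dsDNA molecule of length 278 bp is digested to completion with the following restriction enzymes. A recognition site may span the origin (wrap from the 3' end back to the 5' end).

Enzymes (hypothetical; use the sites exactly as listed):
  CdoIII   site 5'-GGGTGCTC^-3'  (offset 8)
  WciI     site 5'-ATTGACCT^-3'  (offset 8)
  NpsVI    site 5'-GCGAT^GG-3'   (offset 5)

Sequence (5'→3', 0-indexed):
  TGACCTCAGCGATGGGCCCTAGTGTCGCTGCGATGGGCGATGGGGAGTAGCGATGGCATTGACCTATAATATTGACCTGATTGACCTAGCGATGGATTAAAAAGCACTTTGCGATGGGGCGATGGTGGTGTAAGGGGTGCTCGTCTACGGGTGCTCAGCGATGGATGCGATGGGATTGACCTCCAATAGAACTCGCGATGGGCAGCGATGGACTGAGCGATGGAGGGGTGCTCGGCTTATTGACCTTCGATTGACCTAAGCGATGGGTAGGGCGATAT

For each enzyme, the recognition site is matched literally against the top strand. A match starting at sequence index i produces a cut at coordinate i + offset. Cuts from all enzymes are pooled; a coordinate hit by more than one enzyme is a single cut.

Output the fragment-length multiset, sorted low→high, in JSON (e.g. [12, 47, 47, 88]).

[6,6,7,7,7,8,9,9,10,11,11,11,12,12,13,13,13,14,17,19,20,21,22]

Per-enzyme occurrences:
  CdoIII GGGTGCTC/8: at [134, 148, 225] ⇒ [142, 156, 233]
  WciI ATTGACCT/8: at [57, 70, 79, 174, 238, 249, 276] ⇒ [6, 65, 78, 87, 182, 246, 257]
  NpsVI GCGATGG/5: at [8, 29, 36, 49, 88, 110, 118, 157, 166, 194, 204, 216, 259] ⇒ [13, 34, 41, 54, 93, 115, 123, 162, 171, 199, 209, 221, 264]

All cut coordinates (distinct, sorted): [6, 13, 34, 41, 54, 65, 78, 87, 93, 115, 123, 142, 156, 162, 171, 182, 199, 209, 221, 233, 246, 257, 264]

Fragments:
  6→13: 7 bp
  13→34: 21 bp
  34→41: 7 bp
  41→54: 13 bp
  54→65: 11 bp
  65→78: 13 bp
  78→87: 9 bp
  87→93: 6 bp
  93→115: 22 bp
  115→123: 8 bp
  123→142: 19 bp
  142→156: 14 bp
  156→162: 6 bp
  162→171: 9 bp
  171→182: 11 bp
  182→199: 17 bp
  199→209: 10 bp
  209→221: 12 bp
  221→233: 12 bp
  233→246: 13 bp
  246→257: 11 bp
  257→264: 7 bp
  264→6 (wrap): 278-264+6 = 20 bp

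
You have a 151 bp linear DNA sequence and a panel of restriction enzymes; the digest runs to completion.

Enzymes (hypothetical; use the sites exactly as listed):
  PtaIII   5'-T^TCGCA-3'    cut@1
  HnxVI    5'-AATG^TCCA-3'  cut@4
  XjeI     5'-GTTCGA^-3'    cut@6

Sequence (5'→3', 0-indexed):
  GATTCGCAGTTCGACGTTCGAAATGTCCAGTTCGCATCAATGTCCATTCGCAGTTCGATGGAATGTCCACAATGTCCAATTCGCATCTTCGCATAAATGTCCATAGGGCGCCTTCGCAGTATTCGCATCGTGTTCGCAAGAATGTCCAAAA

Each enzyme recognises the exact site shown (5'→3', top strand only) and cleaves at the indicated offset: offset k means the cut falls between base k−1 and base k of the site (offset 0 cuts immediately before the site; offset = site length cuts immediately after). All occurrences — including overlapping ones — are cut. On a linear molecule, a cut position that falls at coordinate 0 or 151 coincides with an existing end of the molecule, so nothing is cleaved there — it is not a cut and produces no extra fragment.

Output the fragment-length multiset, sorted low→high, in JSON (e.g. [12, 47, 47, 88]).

Per-enzyme occurrences:
  PtaIII (TTCGCA, off=1): starts [2, 30, 46, 79, 87, 112, 121, 132] → cuts [3, 31, 47, 80, 88, 113, 122, 133]
  HnxVI (AATGTCCA, off=4): starts [21, 38, 61, 70, 95, 140] → cuts [25, 42, 65, 74, 99, 144]
  XjeI (GTTCGA, off=6): starts [8, 15, 52] → cuts [14, 21, 58]

All cut coordinates (distinct, sorted): [3, 14, 21, 25, 31, 42, 47, 58, 65, 74, 80, 88, 99, 113, 122, 133, 144]

Fragments:
  [0,3): 3 bp
  [3,14): 11 bp
  [14,21): 7 bp
  [21,25): 4 bp
  [25,31): 6 bp
  [31,42): 11 bp
  [42,47): 5 bp
  [47,58): 11 bp
  [58,65): 7 bp
  [65,74): 9 bp
  [74,80): 6 bp
  [80,88): 8 bp
  [88,99): 11 bp
  [99,113): 14 bp
  [113,122): 9 bp
  [122,133): 11 bp
  [133,144): 11 bp
  [144,151): 7 bp

[3,4,5,6,6,7,7,7,8,9,9,11,11,11,11,11,11,14]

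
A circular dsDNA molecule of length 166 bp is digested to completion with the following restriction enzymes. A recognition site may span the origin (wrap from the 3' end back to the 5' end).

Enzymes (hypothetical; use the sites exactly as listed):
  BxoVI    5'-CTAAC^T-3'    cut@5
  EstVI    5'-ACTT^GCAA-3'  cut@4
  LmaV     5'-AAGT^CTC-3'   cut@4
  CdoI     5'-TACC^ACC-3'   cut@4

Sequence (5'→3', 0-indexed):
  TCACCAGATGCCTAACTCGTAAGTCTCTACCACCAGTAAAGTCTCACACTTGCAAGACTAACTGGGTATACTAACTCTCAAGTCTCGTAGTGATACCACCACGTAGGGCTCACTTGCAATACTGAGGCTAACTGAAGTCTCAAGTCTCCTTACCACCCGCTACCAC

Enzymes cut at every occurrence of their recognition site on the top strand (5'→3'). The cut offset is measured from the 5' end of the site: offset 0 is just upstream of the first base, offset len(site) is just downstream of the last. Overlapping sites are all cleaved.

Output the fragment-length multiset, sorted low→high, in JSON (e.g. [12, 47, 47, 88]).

Per-enzyme occurrences:
  BxoVI (CTAACT, off=5): starts [11, 57, 70, 127] → cuts [16, 62, 75, 132]
  EstVI (ACTTGCAA, off=4): starts [47, 111] → cuts [51, 115]
  LmaV (AAGTCTC, off=4): starts [20, 38, 79, 134, 141] → cuts [24, 42, 83, 138, 145]
  CdoI (TACCACC, off=4): starts [27, 93, 150] → cuts [31, 97, 154]

All cut coordinates (distinct, sorted): [16, 24, 31, 42, 51, 62, 75, 83, 97, 115, 132, 138, 145, 154]

Fragment lengths:
  16→24: 8 bp
  24→31: 7 bp
  31→42: 11 bp
  42→51: 9 bp
  51→62: 11 bp
  62→75: 13 bp
  75→83: 8 bp
  83→97: 14 bp
  97→115: 18 bp
  115→132: 17 bp
  132→138: 6 bp
  138→145: 7 bp
  145→154: 9 bp
  154→16 (wrap): 166-154+16 = 28 bp

[6,7,7,8,8,9,9,11,11,13,14,17,18,28]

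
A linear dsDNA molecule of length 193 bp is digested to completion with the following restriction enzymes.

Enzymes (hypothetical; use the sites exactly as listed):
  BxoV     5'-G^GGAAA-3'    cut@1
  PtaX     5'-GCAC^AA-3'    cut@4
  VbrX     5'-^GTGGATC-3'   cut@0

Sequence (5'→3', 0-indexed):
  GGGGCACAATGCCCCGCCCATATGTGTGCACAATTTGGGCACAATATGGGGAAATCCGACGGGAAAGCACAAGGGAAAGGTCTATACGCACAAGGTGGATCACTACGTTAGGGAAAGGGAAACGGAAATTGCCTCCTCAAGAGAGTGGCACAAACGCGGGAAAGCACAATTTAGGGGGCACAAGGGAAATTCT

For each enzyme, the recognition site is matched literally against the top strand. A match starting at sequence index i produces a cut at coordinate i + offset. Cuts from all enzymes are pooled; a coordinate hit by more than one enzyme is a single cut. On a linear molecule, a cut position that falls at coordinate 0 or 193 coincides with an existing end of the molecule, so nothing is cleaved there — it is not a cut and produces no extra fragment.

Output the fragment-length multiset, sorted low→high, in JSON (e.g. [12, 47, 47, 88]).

Per-enzyme occurrences:
  BxoV (GGGAAA, off=1): starts [48, 60, 72, 110, 116, 157, 183] → cuts [49, 61, 73, 111, 117, 158, 184]
  PtaX (GCACAA, off=4): starts [3, 27, 38, 66, 87, 147, 163, 177] → cuts [7, 31, 42, 70, 91, 151, 167, 181]
  VbrX (GTGGATC, off=0): starts [94] → cuts [94]

All cut coordinates (distinct, sorted): [7, 31, 42, 49, 61, 70, 73, 91, 94, 111, 117, 151, 158, 167, 181, 184]

Fragments:
  [0,7): 7 bp
  [7,31): 24 bp
  [31,42): 11 bp
  [42,49): 7 bp
  [49,61): 12 bp
  [61,70): 9 bp
  [70,73): 3 bp
  [73,91): 18 bp
  [91,94): 3 bp
  [94,111): 17 bp
  [111,117): 6 bp
  [117,151): 34 bp
  [151,158): 7 bp
  [158,167): 9 bp
  [167,181): 14 bp
  [181,184): 3 bp
  [184,193): 9 bp

[3,3,3,6,7,7,7,9,9,9,11,12,14,17,18,24,34]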